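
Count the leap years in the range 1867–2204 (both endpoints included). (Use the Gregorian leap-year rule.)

82

Multiples of 4 in [1867,2204]: 85.
Of those, multiples of 100: 4 (not leap unless ÷400).
Multiples of 400: 1.
Leap years = 85 − 4 + 1 = 82.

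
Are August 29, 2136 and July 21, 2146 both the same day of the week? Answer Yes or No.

From Aug 29, 2136 to Jul 21, 2146 is 3613 days.
3613 mod 7 = 1, so they are different weekdays.
(Aug 29, 2136 is a Wednesday; Jul 21, 2146 is a Thursday.)

No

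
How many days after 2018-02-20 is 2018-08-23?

184

Feb 20, 2018 → Mar 20, 2018: 28 days (February has 28).
Mar 20, 2018 → Apr 20, 2018: 31 days (March has 31).
Apr 20, 2018 → May 20, 2018: 30 days (April has 30).
May 20, 2018 → Jun 20, 2018: 31 days (May has 31).
Jun 20, 2018 → Jul 20, 2018: 30 days (June has 30).
Jul 20, 2018 → Aug 20, 2018: 31 days (July has 31).
Aug 20, 2018 → Aug 23, 2018: 3 days.
Total: 184 days.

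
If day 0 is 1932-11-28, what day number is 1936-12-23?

Nov 28, 1932 → Nov 28, 1933: 365 days.
Nov 28, 1933 → Nov 28, 1934: 365 days.
Nov 28, 1934 → Nov 28, 1935: 365 days.
Nov 28, 1935 → Dec 28, 1935: 30 days (November has 30).
Dec 28, 1935 → Jan 28, 1936: 31 days (December has 31).
Jan 28, 1936 → Feb 28, 1936: 31 days (January has 31).
Feb 28, 1936 → Mar 28, 1936: 29 days (February has 29).
Mar 28, 1936 → Apr 28, 1936: 31 days (March has 31).
Apr 28, 1936 → May 28, 1936: 30 days (April has 30).
May 28, 1936 → Jun 28, 1936: 31 days (May has 31).
Jun 28, 1936 → Jul 28, 1936: 30 days (June has 30).
Jul 28, 1936 → Aug 28, 1936: 31 days (July has 31).
Aug 28, 1936 → Sep 28, 1936: 31 days (August has 31).
Sep 28, 1936 → Oct 28, 1936: 30 days (September has 30).
Oct 28, 1936 → Nov 28, 1936: 31 days (October has 31).
Nov 28, 1936 → Dec 23, 1936: 25 days.
Total: 1486 days.

1486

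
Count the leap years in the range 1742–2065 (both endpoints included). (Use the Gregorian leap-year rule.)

Multiples of 4 in [1742,2065]: 81.
Of those, multiples of 100: 3 (not leap unless ÷400).
Multiples of 400: 1.
Leap years = 81 − 3 + 1 = 79.

79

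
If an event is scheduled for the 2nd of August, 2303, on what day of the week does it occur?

Doomsday rule: the anchor day for the 2300s is Wednesday. For year 03: 3÷12 = 0 r 3, and 3÷4 = 0, so 0+3+0 = 3.
Wednesday + 3 ≡ Saturday — that's 2303's doomsday.
In August the doomsday date is Aug 8.
Aug 2 is 6 days before Aug 8; 6 mod 7 = 6, so Saturday − 6 = Sunday.

Sunday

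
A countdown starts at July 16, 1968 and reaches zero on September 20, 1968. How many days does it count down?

66

Jul 16, 1968 → Aug 16, 1968: 31 days (July has 31).
Aug 16, 1968 → Sep 16, 1968: 31 days (August has 31).
Sep 16, 1968 → Sep 20, 1968: 4 days.
Total: 66 days.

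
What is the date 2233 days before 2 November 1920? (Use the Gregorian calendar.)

−366 (one year; includes Feb 29, 1920) → Nov 2, 1919 (1867 left).
−365 (one year) → Nov 2, 1918 (1502 left).
−365 (one year) → Nov 2, 1917 (1137 left).
−365 (one year) → Nov 2, 1916 (772 left).
−366 (one year; includes Feb 29, 1916) → Nov 2, 1915 (406 left).
−365 (one year) → Nov 2, 1914 (41 left).
−2 → Oct 31, 1914 (end of Oct, 31 days; 39 left).
−31 → Sep 30, 1914 (end of Sep, 30 days; 8 left).
−8 → Sep 22, 1914.

September 22, 1914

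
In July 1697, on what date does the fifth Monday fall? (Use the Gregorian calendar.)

July 1, 1697 is a Monday.
The first Monday is therefore July 1 (same day).
The fifth Monday is 1 + 4×7 = July 29.

July 29, 1697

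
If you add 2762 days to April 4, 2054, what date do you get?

+365 (one year) → Apr 4, 2055 (2397 left).
+366 (one year; includes Feb 29, 2056) → Apr 4, 2056 (2031 left).
+365 (one year) → Apr 4, 2057 (1666 left).
+365 (one year) → Apr 4, 2058 (1301 left).
+365 (one year) → Apr 4, 2059 (936 left).
+366 (one year; includes Feb 29, 2060) → Apr 4, 2060 (570 left).
+365 (one year) → Apr 4, 2061 (205 left).
Apr has 30 days: +27 → May 1, 2061 (178 left).
May has 31 days: +31 → Jun 1, 2061 (147 left).
Jun has 30 days: +30 → Jul 1, 2061 (117 left).
Jul has 31 days: +31 → Aug 1, 2061 (86 left).
Aug has 31 days: +31 → Sep 1, 2061 (55 left).
Sep has 30 days: +30 → Oct 1, 2061 (25 left).
+25 → Oct 26, 2061.

October 26, 2061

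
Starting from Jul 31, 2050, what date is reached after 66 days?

October 5, 2050

Jul has 31 days: +1 → Aug 1, 2050 (65 left).
Aug has 31 days: +31 → Sep 1, 2050 (34 left).
Sep has 30 days: +30 → Oct 1, 2050 (4 left).
+4 → Oct 5, 2050.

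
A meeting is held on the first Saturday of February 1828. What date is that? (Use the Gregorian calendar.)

February 1, 1828 is a Friday.
The first Saturday is therefore February 2 (1 days later).

February 2, 1828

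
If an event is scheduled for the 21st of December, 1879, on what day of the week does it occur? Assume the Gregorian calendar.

Sunday

Doomsday rule: the anchor day for the 1800s is Friday. For year 79: 79÷12 = 6 r 7, and 7÷4 = 1, so 6+7+1 = 14.
Friday + 14 ≡ Friday — that's 1879's doomsday.
In December the doomsday date is Dec 12.
Dec 21 is 9 days after Dec 12; 9 mod 7 = 2, so Friday + 2 = Sunday.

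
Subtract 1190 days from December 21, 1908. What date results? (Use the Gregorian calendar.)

−366 (one year; includes Feb 29, 1908) → Dec 21, 1907 (824 left).
−365 (one year) → Dec 21, 1906 (459 left).
−365 (one year) → Dec 21, 1905 (94 left).
−21 → Nov 30, 1905 (end of Nov, 30 days; 73 left).
−30 → Oct 31, 1905 (end of Oct, 31 days; 43 left).
−31 → Sep 30, 1905 (end of Sep, 30 days; 12 left).
−12 → Sep 18, 1905.

September 18, 1905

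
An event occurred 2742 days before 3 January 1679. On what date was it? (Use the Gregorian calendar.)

July 2, 1671

−365 (one year) → Jan 3, 1678 (2377 left).
−365 (one year) → Jan 3, 1677 (2012 left).
−366 (one year; includes Feb 29, 1676) → Jan 3, 1676 (1646 left).
−365 (one year) → Jan 3, 1675 (1281 left).
−365 (one year) → Jan 3, 1674 (916 left).
−365 (one year) → Jan 3, 1673 (551 left).
−366 (one year; includes Feb 29, 1672) → Jan 3, 1672 (185 left).
−3 → Dec 31, 1671 (end of Dec, 31 days; 182 left).
−31 → Nov 30, 1671 (end of Nov, 30 days; 151 left).
−30 → Oct 31, 1671 (end of Oct, 31 days; 121 left).
−31 → Sep 30, 1671 (end of Sep, 30 days; 90 left).
−30 → Aug 31, 1671 (end of Aug, 31 days; 60 left).
−31 → Jul 31, 1671 (end of Jul, 31 days; 29 left).
−29 → Jul 2, 1671.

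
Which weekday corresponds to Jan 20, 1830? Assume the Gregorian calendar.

Wednesday

Doomsday rule: the anchor day for the 1800s is Friday. For year 30: 30÷12 = 2 r 6, and 6÷4 = 1, so 2+6+1 = 9.
Friday + 9 ≡ Sunday — that's 1830's doomsday.
In January the doomsday date is Jan 3 (1830 is not a leap year).
Jan 20 is 17 days after Jan 3; 17 mod 7 = 3, so Sunday + 3 = Wednesday.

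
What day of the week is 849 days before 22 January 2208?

Wednesday

Jan 22, 2208 is a Friday.
849 mod 7 = 2, so 849 days before a Friday is Friday − 2 = Wednesday.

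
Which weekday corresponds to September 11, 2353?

Doomsday rule: the anchor day for the 2300s is Wednesday. For year 53: 53÷12 = 4 r 5, and 5÷4 = 1, so 4+5+1 = 10.
Wednesday + 10 ≡ Saturday — that's 2353's doomsday.
In September the doomsday date is Sep 5.
Sep 11 is 6 days after Sep 5; 6 mod 7 = 6, so Saturday + 6 = Friday.

Friday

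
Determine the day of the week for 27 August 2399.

Friday

Doomsday rule: the anchor day for the 2300s is Wednesday. For year 99: 99÷12 = 8 r 3, and 3÷4 = 0, so 8+3+0 = 11.
Wednesday + 11 ≡ Sunday — that's 2399's doomsday.
In August the doomsday date is Aug 8.
Aug 27 is 19 days after Aug 8; 19 mod 7 = 5, so Sunday + 5 = Friday.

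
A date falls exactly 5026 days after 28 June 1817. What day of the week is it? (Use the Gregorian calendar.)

First find the weekday of Jun 28, 1817. Doomsday rule: the anchor day for the 1800s is Friday. For year 17: 17÷12 = 1 r 5, and 5÷4 = 1, so 1+5+1 = 7.
Friday + 7 ≡ Friday — that's 1817's doomsday.
In June the doomsday date is Jun 6.
Jun 28 is 22 days after Jun 6; 22 mod 7 = 1, so Friday + 1 = Saturday.
5026 mod 7 = 0, so 5026 days after a Saturday is Saturday + 0 = Saturday.

Saturday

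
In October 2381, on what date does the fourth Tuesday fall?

October 27, 2381

October 1, 2381 is a Thursday.
The first Tuesday is therefore October 6 (5 days later).
The fourth Tuesday is 6 + 3×7 = October 27.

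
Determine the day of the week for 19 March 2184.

Friday

Doomsday rule: the anchor day for the 2100s is Sunday. For year 84: 84÷12 = 7 r 0, and 0÷4 = 0, so 7+0+0 = 7.
Sunday + 7 ≡ Sunday — that's 2184's doomsday.
In March the doomsday date is Mar 14.
Mar 19 is 5 days after Mar 14; 5 mod 7 = 5, so Sunday + 5 = Friday.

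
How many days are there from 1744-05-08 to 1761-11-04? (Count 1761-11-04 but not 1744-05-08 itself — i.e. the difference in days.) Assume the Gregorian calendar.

6389

May 8, 1744 → May 8, 1745: 365 days.
May 8, 1745 → May 8, 1746: 365 days.
May 8, 1746 → May 8, 1747: 365 days.
May 8, 1747 → May 8, 1748: 366 days (Feb 29, 1748 is in that span).
May 8, 1748 → May 8, 1749: 365 days.
May 8, 1749 → May 8, 1750: 365 days.
May 8, 1750 → May 8, 1751: 365 days.
May 8, 1751 → May 8, 1752: 366 days (Feb 29, 1752 is in that span).
May 8, 1752 → May 8, 1753: 365 days.
May 8, 1753 → May 8, 1754: 365 days.
May 8, 1754 → May 8, 1755: 365 days.
May 8, 1755 → May 8, 1756: 366 days (Feb 29, 1756 is in that span).
May 8, 1756 → May 8, 1757: 365 days.
May 8, 1757 → May 8, 1758: 365 days.
May 8, 1758 → May 8, 1759: 365 days.
May 8, 1759 → May 8, 1760: 366 days (Feb 29, 1760 is in that span).
May 8, 1760 → May 8, 1761: 365 days.
May 8, 1761 → Jun 8, 1761: 31 days (May has 31).
Jun 8, 1761 → Jul 8, 1761: 30 days (June has 30).
Jul 8, 1761 → Aug 8, 1761: 31 days (July has 31).
Aug 8, 1761 → Sep 8, 1761: 31 days (August has 31).
Sep 8, 1761 → Oct 8, 1761: 30 days (September has 30).
Oct 8, 1761 → Nov 4, 1761: 27 days.
Total: 6389 days.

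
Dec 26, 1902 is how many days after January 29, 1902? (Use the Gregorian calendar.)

Jan 29, 1902 → Feb 28, 1902: 30 days (January has 31).
Feb 28, 1902 → Mar 28, 1902: 28 days (February has 28).
Mar 28, 1902 → Apr 28, 1902: 31 days (March has 31).
Apr 28, 1902 → May 28, 1902: 30 days (April has 30).
May 28, 1902 → Jun 28, 1902: 31 days (May has 31).
Jun 28, 1902 → Jul 28, 1902: 30 days (June has 30).
Jul 28, 1902 → Aug 28, 1902: 31 days (July has 31).
Aug 28, 1902 → Sep 28, 1902: 31 days (August has 31).
Sep 28, 1902 → Oct 28, 1902: 30 days (September has 30).
Oct 28, 1902 → Nov 28, 1902: 31 days (October has 31).
Nov 28, 1902 → Dec 26, 1902: 28 days.
Total: 331 days.

331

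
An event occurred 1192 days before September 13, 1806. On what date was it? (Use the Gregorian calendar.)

−365 (one year) → Sep 13, 1805 (827 left).
−365 (one year) → Sep 13, 1804 (462 left).
−366 (one year; includes Feb 29, 1804) → Sep 13, 1803 (96 left).
−13 → Aug 31, 1803 (end of Aug, 31 days; 83 left).
−31 → Jul 31, 1803 (end of Jul, 31 days; 52 left).
−31 → Jun 30, 1803 (end of Jun, 30 days; 21 left).
−21 → Jun 9, 1803.

June 9, 1803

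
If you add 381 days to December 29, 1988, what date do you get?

Dec has 31 days: +3 → Jan 1, 1989 (378 left).
Jan has 31 days: +31 → Feb 1, 1989 (347 left).
Feb has 28 days: +28 → Mar 1, 1989 (319 left).
Mar has 31 days: +31 → Apr 1, 1989 (288 left).
Apr has 30 days: +30 → May 1, 1989 (258 left).
May has 31 days: +31 → Jun 1, 1989 (227 left).
Jun has 30 days: +30 → Jul 1, 1989 (197 left).
Jul has 31 days: +31 → Aug 1, 1989 (166 left).
Aug has 31 days: +31 → Sep 1, 1989 (135 left).
Sep has 30 days: +30 → Oct 1, 1989 (105 left).
Oct has 31 days: +31 → Nov 1, 1989 (74 left).
Nov has 30 days: +30 → Dec 1, 1989 (44 left).
Dec has 31 days: +31 → Jan 1, 1990 (13 left).
+13 → Jan 14, 1990.

January 14, 1990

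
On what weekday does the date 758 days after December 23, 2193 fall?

First find the weekday of Dec 23, 2193. Doomsday rule: the anchor day for the 2100s is Sunday. For year 93: 93÷12 = 7 r 9, and 9÷4 = 2, so 7+9+2 = 18.
Sunday + 18 ≡ Thursday — that's 2193's doomsday.
In December the doomsday date is Dec 12.
Dec 23 is 11 days after Dec 12; 11 mod 7 = 4, so Thursday + 4 = Monday.
758 mod 7 = 2, so 758 days after a Monday is Monday + 2 = Wednesday.

Wednesday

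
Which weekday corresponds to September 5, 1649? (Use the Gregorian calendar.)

Doomsday rule: the anchor day for the 1600s is Tuesday. For year 49: 49÷12 = 4 r 1, and 1÷4 = 0, so 4+1+0 = 5.
Tuesday + 5 ≡ Sunday — that's 1649's doomsday.
In September the doomsday date is Sep 5.
Sep 5 is the doomsday itself: Sunday.

Sunday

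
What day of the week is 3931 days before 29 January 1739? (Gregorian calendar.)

Sunday

First find the weekday of Jan 29, 1739. Doomsday rule: the anchor day for the 1700s is Sunday. For year 39: 39÷12 = 3 r 3, and 3÷4 = 0, so 3+3+0 = 6.
Sunday + 6 ≡ Saturday — that's 1739's doomsday.
In January the doomsday date is Jan 3 (1739 is not a leap year).
Jan 29 is 26 days after Jan 3; 26 mod 7 = 5, so Saturday + 5 = Thursday.
3931 mod 7 = 4, so 3931 days before a Thursday is Thursday − 4 = Sunday.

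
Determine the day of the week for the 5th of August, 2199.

Doomsday rule: the anchor day for the 2100s is Sunday. For year 99: 99÷12 = 8 r 3, and 3÷4 = 0, so 8+3+0 = 11.
Sunday + 11 ≡ Thursday — that's 2199's doomsday.
In August the doomsday date is Aug 8.
Aug 5 is 3 days before Aug 8; 3 mod 7 = 3, so Thursday − 3 = Monday.

Monday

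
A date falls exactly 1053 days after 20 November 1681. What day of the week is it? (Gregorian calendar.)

First find the weekday of Nov 20, 1681. Doomsday rule: the anchor day for the 1600s is Tuesday. For year 81: 81÷12 = 6 r 9, and 9÷4 = 2, so 6+9+2 = 17.
Tuesday + 17 ≡ Friday — that's 1681's doomsday.
In November the doomsday date is Nov 7.
Nov 20 is 13 days after Nov 7; 13 mod 7 = 6, so Friday + 6 = Thursday.
1053 mod 7 = 3, so 1053 days after a Thursday is Thursday + 3 = Sunday.

Sunday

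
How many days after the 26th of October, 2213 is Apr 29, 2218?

1646

Oct 26, 2213 → Oct 26, 2214: 365 days.
Oct 26, 2214 → Oct 26, 2215: 365 days.
Oct 26, 2215 → Oct 26, 2216: 366 days (Feb 29, 2216 is in that span).
Oct 26, 2216 → Oct 26, 2217: 365 days.
Oct 26, 2217 → Nov 26, 2217: 31 days (October has 31).
Nov 26, 2217 → Dec 26, 2217: 30 days (November has 30).
Dec 26, 2217 → Jan 26, 2218: 31 days (December has 31).
Jan 26, 2218 → Feb 26, 2218: 31 days (January has 31).
Feb 26, 2218 → Mar 26, 2218: 28 days (February has 28).
Mar 26, 2218 → Apr 26, 2218: 31 days (March has 31).
Apr 26, 2218 → Apr 29, 2218: 3 days.
Total: 1646 days.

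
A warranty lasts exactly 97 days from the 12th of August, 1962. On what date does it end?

Aug has 31 days: +20 → Sep 1, 1962 (77 left).
Sep has 30 days: +30 → Oct 1, 1962 (47 left).
Oct has 31 days: +31 → Nov 1, 1962 (16 left).
+16 → Nov 17, 1962.

November 17, 1962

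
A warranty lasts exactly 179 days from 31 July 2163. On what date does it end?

January 26, 2164

Jul has 31 days: +1 → Aug 1, 2163 (178 left).
Aug has 31 days: +31 → Sep 1, 2163 (147 left).
Sep has 30 days: +30 → Oct 1, 2163 (117 left).
Oct has 31 days: +31 → Nov 1, 2163 (86 left).
Nov has 30 days: +30 → Dec 1, 2163 (56 left).
Dec has 31 days: +31 → Jan 1, 2164 (25 left).
+25 → Jan 26, 2164.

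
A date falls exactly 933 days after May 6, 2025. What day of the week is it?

Thursday

First find the weekday of May 6, 2025. Doomsday rule: the anchor day for the 2000s is Tuesday. For year 25: 25÷12 = 2 r 1, and 1÷4 = 0, so 2+1+0 = 3.
Tuesday + 3 ≡ Friday — that's 2025's doomsday.
In May the doomsday date is May 9.
May 6 is 3 days before May 9; 3 mod 7 = 3, so Friday − 3 = Tuesday.
933 mod 7 = 2, so 933 days after a Tuesday is Tuesday + 2 = Thursday.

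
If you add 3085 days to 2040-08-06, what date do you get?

+365 (one year) → Aug 6, 2041 (2720 left).
+365 (one year) → Aug 6, 2042 (2355 left).
+365 (one year) → Aug 6, 2043 (1990 left).
+366 (one year; includes Feb 29, 2044) → Aug 6, 2044 (1624 left).
+365 (one year) → Aug 6, 2045 (1259 left).
+365 (one year) → Aug 6, 2046 (894 left).
+365 (one year) → Aug 6, 2047 (529 left).
+366 (one year; includes Feb 29, 2048) → Aug 6, 2048 (163 left).
Aug has 31 days: +26 → Sep 1, 2048 (137 left).
Sep has 30 days: +30 → Oct 1, 2048 (107 left).
Oct has 31 days: +31 → Nov 1, 2048 (76 left).
Nov has 30 days: +30 → Dec 1, 2048 (46 left).
Dec has 31 days: +31 → Jan 1, 2049 (15 left).
+15 → Jan 16, 2049.

January 16, 2049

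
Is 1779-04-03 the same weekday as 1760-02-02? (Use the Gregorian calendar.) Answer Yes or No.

From Feb 2, 1760 to Apr 3, 1779 is 7000 days.
7000 mod 7 = 0, so they are the same weekday.
(Feb 2, 1760 is a Saturday; Apr 3, 1779 is a Saturday.)

Yes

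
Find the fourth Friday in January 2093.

January 1, 2093 is a Thursday.
The first Friday is therefore January 2 (1 days later).
The fourth Friday is 2 + 3×7 = January 23.

January 23, 2093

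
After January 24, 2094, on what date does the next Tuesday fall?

January 26, 2094

Jan 24, 2094 is a Sunday.
From Sunday to the next Tuesday is 2 days.
Jan 24, 2094 + 2 = Jan 26, 2094.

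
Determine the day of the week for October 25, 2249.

Doomsday rule: the anchor day for the 2200s is Friday. For year 49: 49÷12 = 4 r 1, and 1÷4 = 0, so 4+1+0 = 5.
Friday + 5 ≡ Wednesday — that's 2249's doomsday.
In October the doomsday date is Oct 10.
Oct 25 is 15 days after Oct 10; 15 mod 7 = 1, so Wednesday + 1 = Thursday.

Thursday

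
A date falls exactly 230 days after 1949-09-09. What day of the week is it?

First find the weekday of Sep 9, 1949. Doomsday rule: the anchor day for the 1900s is Wednesday. For year 49: 49÷12 = 4 r 1, and 1÷4 = 0, so 4+1+0 = 5.
Wednesday + 5 ≡ Monday — that's 1949's doomsday.
In September the doomsday date is Sep 5.
Sep 9 is 4 days after Sep 5; 4 mod 7 = 4, so Monday + 4 = Friday.
230 mod 7 = 6, so 230 days after a Friday is Friday + 6 = Thursday.

Thursday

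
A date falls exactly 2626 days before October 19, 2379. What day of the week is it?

First find the weekday of Oct 19, 2379. Doomsday rule: the anchor day for the 2300s is Wednesday. For year 79: 79÷12 = 6 r 7, and 7÷4 = 1, so 6+7+1 = 14.
Wednesday + 14 ≡ Wednesday — that's 2379's doomsday.
In October the doomsday date is Oct 10.
Oct 19 is 9 days after Oct 10; 9 mod 7 = 2, so Wednesday + 2 = Friday.
2626 mod 7 = 1, so 2626 days before a Friday is Friday − 1 = Thursday.

Thursday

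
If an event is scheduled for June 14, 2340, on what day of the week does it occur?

Doomsday rule: the anchor day for the 2300s is Wednesday. For year 40: 40÷12 = 3 r 4, and 4÷4 = 1, so 3+4+1 = 8.
Wednesday + 8 ≡ Thursday — that's 2340's doomsday.
In June the doomsday date is Jun 6.
Jun 14 is 8 days after Jun 6; 8 mod 7 = 1, so Thursday + 1 = Friday.

Friday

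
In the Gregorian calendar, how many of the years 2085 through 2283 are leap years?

Multiples of 4 in [2085,2283]: 49.
Of those, multiples of 100: 2 (not leap unless ÷400).
Multiples of 400: 0.
Leap years = 49 − 2 + 0 = 47.

47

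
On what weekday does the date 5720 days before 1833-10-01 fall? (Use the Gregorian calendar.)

Monday

First find the weekday of Oct 1, 1833. Doomsday rule: the anchor day for the 1800s is Friday. For year 33: 33÷12 = 2 r 9, and 9÷4 = 2, so 2+9+2 = 13.
Friday + 13 ≡ Thursday — that's 1833's doomsday.
In October the doomsday date is Oct 10.
Oct 1 is 9 days before Oct 10; 9 mod 7 = 2, so Thursday − 2 = Tuesday.
5720 mod 7 = 1, so 5720 days before a Tuesday is Tuesday − 1 = Monday.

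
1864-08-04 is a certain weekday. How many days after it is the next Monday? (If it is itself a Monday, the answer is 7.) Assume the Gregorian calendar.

4

Aug 4, 1864 is a Thursday.
From Thursday to the next Monday is 4 days.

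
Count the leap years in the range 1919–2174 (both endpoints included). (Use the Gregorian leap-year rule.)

63

Multiples of 4 in [1919,2174]: 64.
Of those, multiples of 100: 2 (not leap unless ÷400).
Multiples of 400: 1.
Leap years = 64 − 2 + 1 = 63.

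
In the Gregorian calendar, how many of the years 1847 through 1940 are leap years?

Multiples of 4 in [1847,1940]: 24.
Of those, multiples of 100: 1 (not leap unless ÷400).
Multiples of 400: 0.
Leap years = 24 − 1 + 0 = 23.

23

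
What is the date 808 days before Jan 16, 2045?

October 31, 2042

−366 (one year; includes Feb 29, 2044) → Jan 16, 2044 (442 left).
−365 (one year) → Jan 16, 2043 (77 left).
−16 → Dec 31, 2042 (end of Dec, 31 days; 61 left).
−31 → Nov 30, 2042 (end of Nov, 30 days; 30 left).
−30 → Oct 31, 2042 (end of Oct, 31 days; 0 left).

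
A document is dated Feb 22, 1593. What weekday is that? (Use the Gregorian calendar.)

Monday

Doomsday rule: the anchor day for the 1500s is Wednesday. For year 93: 93÷12 = 7 r 9, and 9÷4 = 2, so 7+9+2 = 18.
Wednesday + 18 ≡ Sunday — that's 1593's doomsday.
In February the doomsday date is Feb 28 (1593 is not a leap year).
Feb 22 is 6 days before Feb 28; 6 mod 7 = 6, so Sunday − 6 = Monday.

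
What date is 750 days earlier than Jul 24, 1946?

July 4, 1944

−365 (one year) → Jul 24, 1945 (385 left).
−24 → Jun 30, 1945 (end of Jun, 30 days; 361 left).
−30 → May 31, 1945 (end of May, 31 days; 331 left).
−31 → Apr 30, 1945 (end of Apr, 30 days; 300 left).
−30 → Mar 31, 1945 (end of Mar, 31 days; 270 left).
−31 → Feb 28, 1945 (end of Feb, 28 days; 239 left).
−28 → Jan 31, 1945 (end of Jan, 31 days; 211 left).
−31 → Dec 31, 1944 (end of Dec, 31 days; 180 left).
−31 → Nov 30, 1944 (end of Nov, 30 days; 149 left).
−30 → Oct 31, 1944 (end of Oct, 31 days; 119 left).
−31 → Sep 30, 1944 (end of Sep, 30 days; 88 left).
−30 → Aug 31, 1944 (end of Aug, 31 days; 58 left).
−31 → Jul 31, 1944 (end of Jul, 31 days; 27 left).
−27 → Jul 4, 1944.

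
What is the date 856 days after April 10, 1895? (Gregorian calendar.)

August 13, 1897

+366 (one year; includes Feb 29, 1896) → Apr 10, 1896 (490 left).
+365 (one year) → Apr 10, 1897 (125 left).
Apr has 30 days: +21 → May 1, 1897 (104 left).
May has 31 days: +31 → Jun 1, 1897 (73 left).
Jun has 30 days: +30 → Jul 1, 1897 (43 left).
Jul has 31 days: +31 → Aug 1, 1897 (12 left).
+12 → Aug 13, 1897.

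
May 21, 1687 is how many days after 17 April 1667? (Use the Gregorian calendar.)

7339

Apr 17, 1667 → Apr 17, 1668: 366 days (Feb 29, 1668 is in that span).
Apr 17, 1668 → Apr 17, 1669: 365 days.
Apr 17, 1669 → Apr 17, 1670: 365 days.
Apr 17, 1670 → Apr 17, 1671: 365 days.
Apr 17, 1671 → Apr 17, 1672: 366 days (Feb 29, 1672 is in that span).
Apr 17, 1672 → Apr 17, 1673: 365 days.
Apr 17, 1673 → Apr 17, 1674: 365 days.
Apr 17, 1674 → Apr 17, 1675: 365 days.
Apr 17, 1675 → Apr 17, 1676: 366 days (Feb 29, 1676 is in that span).
Apr 17, 1676 → Apr 17, 1677: 365 days.
Apr 17, 1677 → Apr 17, 1678: 365 days.
Apr 17, 1678 → Apr 17, 1679: 365 days.
Apr 17, 1679 → Apr 17, 1680: 366 days (Feb 29, 1680 is in that span).
Apr 17, 1680 → Apr 17, 1681: 365 days.
Apr 17, 1681 → Apr 17, 1682: 365 days.
Apr 17, 1682 → Apr 17, 1683: 365 days.
Apr 17, 1683 → Apr 17, 1684: 366 days (Feb 29, 1684 is in that span).
Apr 17, 1684 → Apr 17, 1685: 365 days.
Apr 17, 1685 → Apr 17, 1686: 365 days.
Apr 17, 1686 → May 17, 1686: 30 days (April has 30).
May 17, 1686 → Jun 17, 1686: 31 days (May has 31).
Jun 17, 1686 → Jul 17, 1686: 30 days (June has 30).
Jul 17, 1686 → Aug 17, 1686: 31 days (July has 31).
Aug 17, 1686 → Sep 17, 1686: 31 days (August has 31).
Sep 17, 1686 → Oct 17, 1686: 30 days (September has 30).
Oct 17, 1686 → Nov 17, 1686: 31 days (October has 31).
Nov 17, 1686 → Dec 17, 1686: 30 days (November has 30).
Dec 17, 1686 → Jan 17, 1687: 31 days (December has 31).
Jan 17, 1687 → Feb 17, 1687: 31 days (January has 31).
Feb 17, 1687 → Mar 17, 1687: 28 days (February has 28).
Mar 17, 1687 → Apr 17, 1687: 31 days (March has 31).
Apr 17, 1687 → May 17, 1687: 30 days (April has 30).
May 17, 1687 → May 21, 1687: 4 days.
Total: 7339 days.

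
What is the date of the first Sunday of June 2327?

June 5, 2327

June 1, 2327 is a Wednesday.
The first Sunday is therefore June 5 (4 days later).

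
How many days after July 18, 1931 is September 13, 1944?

4806

Jul 18, 1931 → Jul 18, 1932: 366 days (Feb 29, 1932 is in that span).
Jul 18, 1932 → Jul 18, 1933: 365 days.
Jul 18, 1933 → Jul 18, 1934: 365 days.
Jul 18, 1934 → Jul 18, 1935: 365 days.
Jul 18, 1935 → Jul 18, 1936: 366 days (Feb 29, 1936 is in that span).
Jul 18, 1936 → Jul 18, 1937: 365 days.
Jul 18, 1937 → Jul 18, 1938: 365 days.
Jul 18, 1938 → Jul 18, 1939: 365 days.
Jul 18, 1939 → Jul 18, 1940: 366 days (Feb 29, 1940 is in that span).
Jul 18, 1940 → Jul 18, 1941: 365 days.
Jul 18, 1941 → Jul 18, 1942: 365 days.
Jul 18, 1942 → Jul 18, 1943: 365 days.
Jul 18, 1943 → Jul 18, 1944: 366 days (Feb 29, 1944 is in that span).
Jul 18, 1944 → Aug 18, 1944: 31 days (July has 31).
Aug 18, 1944 → Sep 13, 1944: 26 days.
Total: 4806 days.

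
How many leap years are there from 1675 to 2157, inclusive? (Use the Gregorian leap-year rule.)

117

Multiples of 4 in [1675,2157]: 121.
Of those, multiples of 100: 5 (not leap unless ÷400).
Multiples of 400: 1.
Leap years = 121 − 5 + 1 = 117.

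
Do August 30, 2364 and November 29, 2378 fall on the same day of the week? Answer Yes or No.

From Aug 30, 2364 to Nov 29, 2378 is 5204 days.
5204 mod 7 = 3, so they are different weekdays.
(Aug 30, 2364 is a Sunday; Nov 29, 2378 is a Wednesday.)

No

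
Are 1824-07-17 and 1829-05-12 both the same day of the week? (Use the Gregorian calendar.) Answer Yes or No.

No

From Jul 17, 1824 to May 12, 1829 is 1760 days.
1760 mod 7 = 3, so they are different weekdays.
(Jul 17, 1824 is a Saturday; May 12, 1829 is a Tuesday.)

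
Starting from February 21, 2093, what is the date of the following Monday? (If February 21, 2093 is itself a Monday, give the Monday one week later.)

Feb 21, 2093 is a Saturday.
From Saturday to the next Monday is 2 days.
Feb 21, 2093 + 2 = Feb 23, 2093.

February 23, 2093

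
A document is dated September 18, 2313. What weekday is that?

Thursday

Doomsday rule: the anchor day for the 2300s is Wednesday. For year 13: 13÷12 = 1 r 1, and 1÷4 = 0, so 1+1+0 = 2.
Wednesday + 2 ≡ Friday — that's 2313's doomsday.
In September the doomsday date is Sep 5.
Sep 18 is 13 days after Sep 5; 13 mod 7 = 6, so Friday + 6 = Thursday.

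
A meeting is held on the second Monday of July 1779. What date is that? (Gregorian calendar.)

July 1, 1779 is a Thursday.
The first Monday is therefore July 5 (4 days later).
The second Monday is 5 + 1×7 = July 12.

July 12, 1779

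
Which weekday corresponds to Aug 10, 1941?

Sunday

Doomsday rule: the anchor day for the 1900s is Wednesday. For year 41: 41÷12 = 3 r 5, and 5÷4 = 1, so 3+5+1 = 9.
Wednesday + 9 ≡ Friday — that's 1941's doomsday.
In August the doomsday date is Aug 8.
Aug 10 is 2 days after Aug 8; 2 mod 7 = 2, so Friday + 2 = Sunday.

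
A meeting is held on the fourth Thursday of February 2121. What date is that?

February 27, 2121

February 1, 2121 is a Saturday.
The first Thursday is therefore February 6 (5 days later).
The fourth Thursday is 6 + 3×7 = February 27.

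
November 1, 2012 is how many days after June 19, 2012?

135

Jun 19, 2012 → Jul 19, 2012: 30 days (June has 30).
Jul 19, 2012 → Aug 19, 2012: 31 days (July has 31).
Aug 19, 2012 → Sep 19, 2012: 31 days (August has 31).
Sep 19, 2012 → Oct 19, 2012: 30 days (September has 30).
Oct 19, 2012 → Nov 1, 2012: 13 days.
Total: 135 days.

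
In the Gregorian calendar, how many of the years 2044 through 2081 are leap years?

10

Multiples of 4 in [2044,2081]: 10.
Of those, multiples of 100: 0 (not leap unless ÷400).
Multiples of 400: 0.
Leap years = 10 − 0 + 0 = 10.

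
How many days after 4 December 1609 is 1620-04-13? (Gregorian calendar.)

Dec 4, 1609 → Dec 4, 1610: 365 days.
Dec 4, 1610 → Dec 4, 1611: 365 days.
Dec 4, 1611 → Dec 4, 1612: 366 days (Feb 29, 1612 is in that span).
Dec 4, 1612 → Dec 4, 1613: 365 days.
Dec 4, 1613 → Dec 4, 1614: 365 days.
Dec 4, 1614 → Dec 4, 1615: 365 days.
Dec 4, 1615 → Dec 4, 1616: 366 days (Feb 29, 1616 is in that span).
Dec 4, 1616 → Dec 4, 1617: 365 days.
Dec 4, 1617 → Dec 4, 1618: 365 days.
Dec 4, 1618 → Dec 4, 1619: 365 days.
Dec 4, 1619 → Jan 4, 1620: 31 days (December has 31).
Jan 4, 1620 → Feb 4, 1620: 31 days (January has 31).
Feb 4, 1620 → Mar 4, 1620: 29 days (February has 29).
Mar 4, 1620 → Apr 4, 1620: 31 days (March has 31).
Apr 4, 1620 → Apr 13, 1620: 9 days.
Total: 3783 days.

3783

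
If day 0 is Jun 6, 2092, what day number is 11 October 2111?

Jun 6, 2092 → Jun 6, 2093: 365 days.
Jun 6, 2093 → Jun 6, 2094: 365 days.
Jun 6, 2094 → Jun 6, 2095: 365 days.
Jun 6, 2095 → Jun 6, 2096: 366 days (Feb 29, 2096 is in that span).
Jun 6, 2096 → Jun 6, 2097: 365 days.
Jun 6, 2097 → Jun 6, 2098: 365 days.
Jun 6, 2098 → Jun 6, 2099: 365 days.
Jun 6, 2099 → Jun 6, 2100: 365 days.
Jun 6, 2100 → Jun 6, 2101: 365 days.
Jun 6, 2101 → Jun 6, 2102: 365 days.
Jun 6, 2102 → Jun 6, 2103: 365 days.
Jun 6, 2103 → Jun 6, 2104: 366 days (Feb 29, 2104 is in that span).
Jun 6, 2104 → Jun 6, 2105: 365 days.
Jun 6, 2105 → Jun 6, 2106: 365 days.
Jun 6, 2106 → Jun 6, 2107: 365 days.
Jun 6, 2107 → Jun 6, 2108: 366 days (Feb 29, 2108 is in that span).
Jun 6, 2108 → Jun 6, 2109: 365 days.
Jun 6, 2109 → Jun 6, 2110: 365 days.
Jun 6, 2110 → Jun 6, 2111: 365 days.
Jun 6, 2111 → Jul 6, 2111: 30 days (June has 30).
Jul 6, 2111 → Aug 6, 2111: 31 days (July has 31).
Aug 6, 2111 → Sep 6, 2111: 31 days (August has 31).
Sep 6, 2111 → Oct 6, 2111: 30 days (September has 30).
Oct 6, 2111 → Oct 11, 2111: 5 days.
Total: 7065 days.

7065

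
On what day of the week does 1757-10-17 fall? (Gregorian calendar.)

Monday

Doomsday rule: the anchor day for the 1700s is Sunday. For year 57: 57÷12 = 4 r 9, and 9÷4 = 2, so 4+9+2 = 15.
Sunday + 15 ≡ Monday — that's 1757's doomsday.
In October the doomsday date is Oct 10.
Oct 17 is 7 days after Oct 10; 7 mod 7 = 0, so Monday + 0 = Monday.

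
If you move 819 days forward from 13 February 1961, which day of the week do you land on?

Monday

First find the weekday of Feb 13, 1961. Doomsday rule: the anchor day for the 1900s is Wednesday. For year 61: 61÷12 = 5 r 1, and 1÷4 = 0, so 5+1+0 = 6.
Wednesday + 6 ≡ Tuesday — that's 1961's doomsday.
In February the doomsday date is Feb 28 (1961 is not a leap year).
Feb 13 is 15 days before Feb 28; 15 mod 7 = 1, so Tuesday − 1 = Monday.
819 mod 7 = 0, so 819 days after a Monday is Monday + 0 = Monday.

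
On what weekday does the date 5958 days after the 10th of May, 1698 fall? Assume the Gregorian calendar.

First find the weekday of May 10, 1698. Doomsday rule: the anchor day for the 1600s is Tuesday. For year 98: 98÷12 = 8 r 2, and 2÷4 = 0, so 8+2+0 = 10.
Tuesday + 10 ≡ Friday — that's 1698's doomsday.
In May the doomsday date is May 9.
May 10 is 1 day after May 9; 1 mod 7 = 1, so Friday + 1 = Saturday.
5958 mod 7 = 1, so 5958 days after a Saturday is Saturday + 1 = Sunday.

Sunday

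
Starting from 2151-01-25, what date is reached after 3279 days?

January 17, 2160

+365 (one year) → Jan 25, 2152 (2914 left).
+366 (one year; includes Feb 29, 2152) → Jan 25, 2153 (2548 left).
+365 (one year) → Jan 25, 2154 (2183 left).
+365 (one year) → Jan 25, 2155 (1818 left).
+365 (one year) → Jan 25, 2156 (1453 left).
+366 (one year; includes Feb 29, 2156) → Jan 25, 2157 (1087 left).
+365 (one year) → Jan 25, 2158 (722 left).
+365 (one year) → Jan 25, 2159 (357 left).
Jan has 31 days: +7 → Feb 1, 2159 (350 left).
Feb has 28 days: +28 → Mar 1, 2159 (322 left).
Mar has 31 days: +31 → Apr 1, 2159 (291 left).
Apr has 30 days: +30 → May 1, 2159 (261 left).
May has 31 days: +31 → Jun 1, 2159 (230 left).
Jun has 30 days: +30 → Jul 1, 2159 (200 left).
Jul has 31 days: +31 → Aug 1, 2159 (169 left).
Aug has 31 days: +31 → Sep 1, 2159 (138 left).
Sep has 30 days: +30 → Oct 1, 2159 (108 left).
Oct has 31 days: +31 → Nov 1, 2159 (77 left).
Nov has 30 days: +30 → Dec 1, 2159 (47 left).
Dec has 31 days: +31 → Jan 1, 2160 (16 left).
+16 → Jan 17, 2160.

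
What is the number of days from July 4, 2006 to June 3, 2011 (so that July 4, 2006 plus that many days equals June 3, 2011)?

Jul 4, 2006 → Jul 4, 2007: 365 days.
Jul 4, 2007 → Jul 4, 2008: 366 days (Feb 29, 2008 is in that span).
Jul 4, 2008 → Jul 4, 2009: 365 days.
Jul 4, 2009 → Jul 4, 2010: 365 days.
Jul 4, 2010 → Aug 4, 2010: 31 days (July has 31).
Aug 4, 2010 → Sep 4, 2010: 31 days (August has 31).
Sep 4, 2010 → Oct 4, 2010: 30 days (September has 30).
Oct 4, 2010 → Nov 4, 2010: 31 days (October has 31).
Nov 4, 2010 → Dec 4, 2010: 30 days (November has 30).
Dec 4, 2010 → Jan 4, 2011: 31 days (December has 31).
Jan 4, 2011 → Feb 4, 2011: 31 days (January has 31).
Feb 4, 2011 → Mar 4, 2011: 28 days (February has 28).
Mar 4, 2011 → Apr 4, 2011: 31 days (March has 31).
Apr 4, 2011 → May 4, 2011: 30 days (April has 30).
May 4, 2011 → Jun 3, 2011: 30 days.
Total: 1795 days.

1795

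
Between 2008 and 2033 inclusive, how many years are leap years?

7

Multiples of 4 in [2008,2033]: 7.
Of those, multiples of 100: 0 (not leap unless ÷400).
Multiples of 400: 0.
Leap years = 7 − 0 + 0 = 7.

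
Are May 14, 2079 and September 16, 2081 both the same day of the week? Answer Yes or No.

From May 14, 2079 to Sep 16, 2081 is 856 days.
856 mod 7 = 2, so they are different weekdays.
(May 14, 2079 is a Sunday; Sep 16, 2081 is a Tuesday.)

No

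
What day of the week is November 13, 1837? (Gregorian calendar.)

Monday

Doomsday rule: the anchor day for the 1800s is Friday. For year 37: 37÷12 = 3 r 1, and 1÷4 = 0, so 3+1+0 = 4.
Friday + 4 ≡ Tuesday — that's 1837's doomsday.
In November the doomsday date is Nov 7.
Nov 13 is 6 days after Nov 7; 6 mod 7 = 6, so Tuesday + 6 = Monday.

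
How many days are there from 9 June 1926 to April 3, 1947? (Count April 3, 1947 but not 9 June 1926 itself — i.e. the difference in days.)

Jun 9, 1926 → Jun 9, 1927: 365 days.
Jun 9, 1927 → Jun 9, 1928: 366 days (Feb 29, 1928 is in that span).
Jun 9, 1928 → Jun 9, 1929: 365 days.
Jun 9, 1929 → Jun 9, 1930: 365 days.
Jun 9, 1930 → Jun 9, 1931: 365 days.
Jun 9, 1931 → Jun 9, 1932: 366 days (Feb 29, 1932 is in that span).
Jun 9, 1932 → Jun 9, 1933: 365 days.
Jun 9, 1933 → Jun 9, 1934: 365 days.
Jun 9, 1934 → Jun 9, 1935: 365 days.
Jun 9, 1935 → Jun 9, 1936: 366 days (Feb 29, 1936 is in that span).
Jun 9, 1936 → Jun 9, 1937: 365 days.
Jun 9, 1937 → Jun 9, 1938: 365 days.
Jun 9, 1938 → Jun 9, 1939: 365 days.
Jun 9, 1939 → Jun 9, 1940: 366 days (Feb 29, 1940 is in that span).
Jun 9, 1940 → Jun 9, 1941: 365 days.
Jun 9, 1941 → Jun 9, 1942: 365 days.
Jun 9, 1942 → Jun 9, 1943: 365 days.
Jun 9, 1943 → Jun 9, 1944: 366 days (Feb 29, 1944 is in that span).
Jun 9, 1944 → Jun 9, 1945: 365 days.
Jun 9, 1945 → Jun 9, 1946: 365 days.
Jun 9, 1946 → Jul 9, 1946: 30 days (June has 30).
Jul 9, 1946 → Aug 9, 1946: 31 days (July has 31).
Aug 9, 1946 → Sep 9, 1946: 31 days (August has 31).
Sep 9, 1946 → Oct 9, 1946: 30 days (September has 30).
Oct 9, 1946 → Nov 9, 1946: 31 days (October has 31).
Nov 9, 1946 → Dec 9, 1946: 30 days (November has 30).
Dec 9, 1946 → Jan 9, 1947: 31 days (December has 31).
Jan 9, 1947 → Feb 9, 1947: 31 days (January has 31).
Feb 9, 1947 → Mar 9, 1947: 28 days (February has 28).
Mar 9, 1947 → Apr 3, 1947: 25 days.
Total: 7603 days.

7603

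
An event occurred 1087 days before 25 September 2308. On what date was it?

October 4, 2305

−366 (one year; includes Feb 29, 2308) → Sep 25, 2307 (721 left).
−365 (one year) → Sep 25, 2306 (356 left).
−25 → Aug 31, 2306 (end of Aug, 31 days; 331 left).
−31 → Jul 31, 2306 (end of Jul, 31 days; 300 left).
−31 → Jun 30, 2306 (end of Jun, 30 days; 269 left).
−30 → May 31, 2306 (end of May, 31 days; 239 left).
−31 → Apr 30, 2306 (end of Apr, 30 days; 208 left).
−30 → Mar 31, 2306 (end of Mar, 31 days; 178 left).
−31 → Feb 28, 2306 (end of Feb, 28 days; 147 left).
−28 → Jan 31, 2306 (end of Jan, 31 days; 119 left).
−31 → Dec 31, 2305 (end of Dec, 31 days; 88 left).
−31 → Nov 30, 2305 (end of Nov, 30 days; 57 left).
−30 → Oct 31, 2305 (end of Oct, 31 days; 27 left).
−27 → Oct 4, 2305.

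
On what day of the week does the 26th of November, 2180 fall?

Doomsday rule: the anchor day for the 2100s is Sunday. For year 80: 80÷12 = 6 r 8, and 8÷4 = 2, so 6+8+2 = 16.
Sunday + 16 ≡ Tuesday — that's 2180's doomsday.
In November the doomsday date is Nov 7.
Nov 26 is 19 days after Nov 7; 19 mod 7 = 5, so Tuesday + 5 = Sunday.

Sunday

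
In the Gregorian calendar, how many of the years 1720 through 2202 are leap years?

Multiples of 4 in [1720,2202]: 121.
Of those, multiples of 100: 5 (not leap unless ÷400).
Multiples of 400: 1.
Leap years = 121 − 5 + 1 = 117.

117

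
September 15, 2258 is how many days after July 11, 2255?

Jul 11, 2255 → Jul 11, 2256: 366 days (Feb 29, 2256 is in that span).
Jul 11, 2256 → Jul 11, 2257: 365 days.
Jul 11, 2257 → Jul 11, 2258: 365 days.
Jul 11, 2258 → Aug 11, 2258: 31 days (July has 31).
Aug 11, 2258 → Sep 11, 2258: 31 days (August has 31).
Sep 11, 2258 → Sep 15, 2258: 4 days.
Total: 1162 days.

1162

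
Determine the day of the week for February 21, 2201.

Saturday

Doomsday rule: the anchor day for the 2200s is Friday. For year 01: 1÷12 = 0 r 1, and 1÷4 = 0, so 0+1+0 = 1.
Friday + 1 ≡ Saturday — that's 2201's doomsday.
In February the doomsday date is Feb 28 (2201 is not a leap year).
Feb 21 is 7 days before Feb 28; 7 mod 7 = 0, so Saturday − 0 = Saturday.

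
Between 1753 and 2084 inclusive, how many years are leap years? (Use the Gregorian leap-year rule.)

81

Multiples of 4 in [1753,2084]: 83.
Of those, multiples of 100: 3 (not leap unless ÷400).
Multiples of 400: 1.
Leap years = 83 − 3 + 1 = 81.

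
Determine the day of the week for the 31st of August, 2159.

Friday

Doomsday rule: the anchor day for the 2100s is Sunday. For year 59: 59÷12 = 4 r 11, and 11÷4 = 2, so 4+11+2 = 17.
Sunday + 17 ≡ Wednesday — that's 2159's doomsday.
In August the doomsday date is Aug 8.
Aug 31 is 23 days after Aug 8; 23 mod 7 = 2, so Wednesday + 2 = Friday.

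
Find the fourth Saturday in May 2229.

May 23, 2229

May 1, 2229 is a Friday.
The first Saturday is therefore May 2 (1 days later).
The fourth Saturday is 2 + 3×7 = May 23.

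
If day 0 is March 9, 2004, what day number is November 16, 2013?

Mar 9, 2004 → Mar 9, 2005: 365 days.
Mar 9, 2005 → Mar 9, 2006: 365 days.
Mar 9, 2006 → Mar 9, 2007: 365 days.
Mar 9, 2007 → Mar 9, 2008: 366 days (Feb 29, 2008 is in that span).
Mar 9, 2008 → Mar 9, 2009: 365 days.
Mar 9, 2009 → Mar 9, 2010: 365 days.
Mar 9, 2010 → Mar 9, 2011: 365 days.
Mar 9, 2011 → Mar 9, 2012: 366 days (Feb 29, 2012 is in that span).
Mar 9, 2012 → Mar 9, 2013: 365 days.
Mar 9, 2013 → Apr 9, 2013: 31 days (March has 31).
Apr 9, 2013 → May 9, 2013: 30 days (April has 30).
May 9, 2013 → Jun 9, 2013: 31 days (May has 31).
Jun 9, 2013 → Jul 9, 2013: 30 days (June has 30).
Jul 9, 2013 → Aug 9, 2013: 31 days (July has 31).
Aug 9, 2013 → Sep 9, 2013: 31 days (August has 31).
Sep 9, 2013 → Oct 9, 2013: 30 days (September has 30).
Oct 9, 2013 → Nov 9, 2013: 31 days (October has 31).
Nov 9, 2013 → Nov 16, 2013: 7 days.
Total: 3539 days.

3539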